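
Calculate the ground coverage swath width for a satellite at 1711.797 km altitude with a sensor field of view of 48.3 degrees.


FOV = 48.3 deg = 0.842994 rad
swath = 2 * alt * tan(FOV/2) = 2 * 1711.797 * tan(0.421497)
swath = 2 * 1711.797 * 0.4483693
swath = 1535.0345 km

1535.0345 km


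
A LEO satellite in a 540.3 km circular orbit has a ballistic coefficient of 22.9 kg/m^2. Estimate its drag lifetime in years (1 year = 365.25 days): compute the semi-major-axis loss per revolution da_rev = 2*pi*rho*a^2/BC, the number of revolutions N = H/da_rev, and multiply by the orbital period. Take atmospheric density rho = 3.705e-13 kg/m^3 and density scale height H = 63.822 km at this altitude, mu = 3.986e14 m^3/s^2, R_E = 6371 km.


a = R_E + alt = 6911.3000 km = 6.9113e+06 m
da_rev = 2*pi*rho*a^2/BC = 2*pi*3.705e-13*(6.9113e+06)^2/22.9 = 4.855703 m per revolution
N = H/da_rev = 63822.0000 m / 4.855703 m = 13143.7207 revolutions
P = 2*pi*sqrt(a^3/mu) = 5718.0880 s
lifetime = N*P = 13143.7207 * 5718.0880 = 7.5156952e+07 s = 869.8721 days
years = 869.8721 / 365.25 = 2.3816 years

2.3816 years


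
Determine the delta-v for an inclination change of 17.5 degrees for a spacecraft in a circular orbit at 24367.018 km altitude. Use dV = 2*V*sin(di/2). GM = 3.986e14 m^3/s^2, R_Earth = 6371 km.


r = 30738.0180 km = 3.0738018e+07 m
V = sqrt(mu/r) = 3601.0630 m/s
di = 17.5 deg = 0.3054326 rad
dV = 2*V*sin(di/2) = 2*3601.0630*sin(0.1527163)
dV = 1095.6118 m/s = 1.0956 km/s

1.0956 km/s


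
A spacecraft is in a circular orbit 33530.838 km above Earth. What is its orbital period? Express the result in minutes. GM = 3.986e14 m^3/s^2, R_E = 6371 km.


r = 39901.8380 km = 3.9901838e+07 m
T = 2*pi*sqrt(r^3/mu) = 2*pi*sqrt(6.3529978e+22 / 3.986e14)
T = 79323.2634 s = 1322.0544 min

1322.0544 minutes


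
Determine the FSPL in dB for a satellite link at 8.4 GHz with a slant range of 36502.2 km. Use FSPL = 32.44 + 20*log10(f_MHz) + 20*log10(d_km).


f = 8.4 GHz = 8400.0000 MHz
d = 36502.2 km
FSPL = 32.44 + 20*log10(8400.0000) + 20*log10(36502.2)
FSPL = 32.44 + 78.4856 + 91.2464
FSPL = 202.1720 dB

202.1720 dB


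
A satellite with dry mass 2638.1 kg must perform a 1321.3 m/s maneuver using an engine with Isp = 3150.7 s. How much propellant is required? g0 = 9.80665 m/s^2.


ve = Isp * g0 = 3150.7 * 9.80665 = 30897.812155 m/s
mass ratio = exp(dv/ve) = exp(1321.3/30897.812155) = 1.04369108
m_prop = m_dry * (mr - 1) = 2638.1 * (1.04369108 - 1)
m_prop = 115.2614 kg

115.2614 kg


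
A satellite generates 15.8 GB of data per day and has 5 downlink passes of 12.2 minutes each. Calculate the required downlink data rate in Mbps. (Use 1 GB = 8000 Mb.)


total contact time = 5 * 12.2 * 60 = 3660.0000 s
data = 15.8 GB = 126400.0000 Mb
rate = 126400.0000 / 3660.0000 = 34.5355 Mbps

34.5355 Mbps


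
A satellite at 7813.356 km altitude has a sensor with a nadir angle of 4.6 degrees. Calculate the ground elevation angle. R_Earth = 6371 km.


r = R_E + alt = 14184.3560 km
Law of sines in the satellite / Earth-center / ground-point triangle:
  sin(nadir)/R_E = sin(90 + el)/r  =>  cos(el) = (r/R_E)*sin(nadir)
cos(el) = (14184.3560 / 6371.0000) * sin(4.6 deg) = 0.1785544
el = arccos(0.1785544) = 79.7144 deg
(Earth-central angle = 90 - nadir - el = 5.6856 deg)

79.7144 degrees


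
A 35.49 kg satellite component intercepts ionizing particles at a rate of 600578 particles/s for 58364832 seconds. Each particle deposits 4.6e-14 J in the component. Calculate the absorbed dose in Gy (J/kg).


Total energy deposited = rate * time * E_per
  = 600578 * 58364832 * 4.6e-14 = 1.6124 J
Dose = E_total / mass = 1.6124 / 35.49
Dose = 0.04543311 Gy

0.0454 Gy


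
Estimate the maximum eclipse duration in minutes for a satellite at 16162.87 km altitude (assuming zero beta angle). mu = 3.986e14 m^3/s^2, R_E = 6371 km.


r = 22533.8700 km
T = 561.0656 min
Eclipse fraction = arcsin(R_E/r)/pi = arcsin(6371.0000/22533.8700)/pi
= arcsin(0.28273)/pi = 0.09124003
Eclipse duration = 0.09124003 * 561.0656 = 51.1916 min

51.1916 minutes


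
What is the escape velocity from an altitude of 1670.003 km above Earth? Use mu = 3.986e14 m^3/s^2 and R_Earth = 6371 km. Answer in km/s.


r = 6371.0 + 1670.003 = 8041.0030 km = 8.041003e+06 m
v_esc = sqrt(2*mu/r) = sqrt(2*3.986e14 / 8.041003e+06)
v_esc = 9957.0006 m/s = 9.9570 km/s

9.9570 km/s


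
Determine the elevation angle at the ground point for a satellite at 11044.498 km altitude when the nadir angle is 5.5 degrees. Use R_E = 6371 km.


r = R_E + alt = 17415.4980 km
Law of sines in the satellite / Earth-center / ground-point triangle:
  sin(nadir)/R_E = sin(90 + el)/r  =>  cos(el) = (r/R_E)*sin(nadir)
cos(el) = (17415.4980 / 6371.0000) * sin(5.5 deg) = 0.2619999
el = arccos(0.2619999) = 74.8112 deg
(Earth-central angle = 90 - nadir - el = 9.6888 deg)

74.8112 degrees


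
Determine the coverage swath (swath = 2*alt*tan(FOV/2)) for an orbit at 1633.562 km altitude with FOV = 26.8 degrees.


FOV = 26.8 deg = 0.4677482 rad
swath = 2 * alt * tan(FOV/2) = 2 * 1633.562 * tan(0.2338741)
swath = 2 * 1633.562 * 0.2382336
swath = 778.3387 km

778.3387 km


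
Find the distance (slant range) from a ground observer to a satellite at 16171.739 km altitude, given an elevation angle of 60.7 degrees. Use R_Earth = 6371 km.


h = 16171.739 km, el = 60.7 deg
d = -R_E*sin(el) + sqrt((R_E*sin(el))^2 + 2*R_E*h + h^2)
d = -6371.0000*sin(1.0594) + sqrt((6371.0000*0.8720693)^2 + 2*6371.0000*16171.739 + 16171.739^2)
d = 16770.1314 km

16770.1314 km


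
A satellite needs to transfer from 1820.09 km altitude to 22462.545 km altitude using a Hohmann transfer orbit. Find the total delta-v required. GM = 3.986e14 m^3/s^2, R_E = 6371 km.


r1 = 8191.0900 km = 8.19109e+06 m
r2 = 28833.5450 km = 2.8833545e+07 m
dv1 = sqrt(mu/r1)*(sqrt(2*r2/(r1+r2)) - 1) = 1730.0944 m/s
dv2 = sqrt(mu/r2)*(1 - sqrt(2*r1/(r1+r2))) = 1244.8829 m/s
total dv = |dv1| + |dv2| = 1730.0944 + 1244.8829 = 2974.9773 m/s = 2.9750 km/s

2.9750 km/s


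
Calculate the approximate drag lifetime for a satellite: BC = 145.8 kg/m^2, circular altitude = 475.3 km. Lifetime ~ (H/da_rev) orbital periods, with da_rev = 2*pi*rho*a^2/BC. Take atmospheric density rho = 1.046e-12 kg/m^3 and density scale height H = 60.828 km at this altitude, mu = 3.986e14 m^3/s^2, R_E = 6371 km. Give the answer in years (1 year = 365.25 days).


a = R_E + alt = 6846.3000 km = 6.8463e+06 m
da_rev = 2*pi*rho*a^2/BC = 2*pi*1.046e-12*(6.8463e+06)^2/145.8 = 2.112836 m per revolution
N = H/da_rev = 60828.0000 m / 2.112836 m = 28789.7343 revolutions
P = 2*pi*sqrt(a^3/mu) = 5637.6110 s
lifetime = N*P = 28789.7343 * 5637.6110 = 1.6230532e+08 s = 1878.5338 days
years = 1878.5338 / 365.25 = 5.1431 years

5.1431 years


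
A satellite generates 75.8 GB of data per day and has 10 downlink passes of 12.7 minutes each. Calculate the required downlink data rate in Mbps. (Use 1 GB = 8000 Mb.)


total contact time = 10 * 12.7 * 60 = 7620.0000 s
data = 75.8 GB = 606400.0000 Mb
rate = 606400.0000 / 7620.0000 = 79.5801 Mbps

79.5801 Mbps


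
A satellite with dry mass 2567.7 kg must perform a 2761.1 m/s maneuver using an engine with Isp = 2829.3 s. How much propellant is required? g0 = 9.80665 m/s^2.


ve = Isp * g0 = 2829.3 * 9.80665 = 27745.954845 m/s
mass ratio = exp(dv/ve) = exp(2761.1/27745.954845) = 1.10463350
m_prop = m_dry * (mr - 1) = 2567.7 * (1.10463350 - 1)
m_prop = 268.6674 kg

268.6674 kg


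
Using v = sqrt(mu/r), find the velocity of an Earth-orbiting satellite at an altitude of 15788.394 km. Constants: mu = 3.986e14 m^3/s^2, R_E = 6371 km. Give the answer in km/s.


r = R_E + alt = 6371.0 + 15788.394 = 22159.3940 km = 2.2159394e+07 m
v = sqrt(mu/r) = sqrt(3.986e14 / 2.2159394e+07) = 4241.2093 m/s = 4.2412 km/s

4.2412 km/s


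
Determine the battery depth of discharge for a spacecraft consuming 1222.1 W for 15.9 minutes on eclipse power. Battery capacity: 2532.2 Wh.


E_used = P * t / 60 = 1222.1 * 15.9 / 60 = 323.8565 Wh
DOD = E_used / E_total * 100 = 323.8565 / 2532.2 * 100
DOD = 12.7895 %

12.7895 %


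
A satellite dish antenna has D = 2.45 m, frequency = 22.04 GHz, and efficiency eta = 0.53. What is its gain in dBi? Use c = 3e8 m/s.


lambda = c/f = 3e8 / 2.204e+10 = 0.01361162 m
G = eta*(pi*D/lambda)^2 = 0.53*(pi*2.45/0.01361162)^2
G = 169468.2929 (linear)
G = 10*log10(169468.2929) = 52.2909 dBi

52.2909 dBi


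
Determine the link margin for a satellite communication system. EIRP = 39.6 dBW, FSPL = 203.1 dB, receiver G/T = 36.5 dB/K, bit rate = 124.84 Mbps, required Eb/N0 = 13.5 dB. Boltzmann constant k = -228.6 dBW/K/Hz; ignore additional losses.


C/N0 = EIRP - FSPL + G/T - k = 39.6 - 203.1 + 36.5 - (-228.6)
C/N0 = 101.6000 dB-Hz
R_b = 124.84 Mbps = 1.2484e+08 bps -> 10*log10(R_b) = 80.9635 dB-Hz
Eb/N0 = C/N0 - 10*log10(R_b) = 101.6000 - 80.9635 = 20.6365 dB
Margin = Eb/N0 - Eb/N0_req = 20.6365 - 13.5 = 7.1365 dB (link closes)

7.1365 dB


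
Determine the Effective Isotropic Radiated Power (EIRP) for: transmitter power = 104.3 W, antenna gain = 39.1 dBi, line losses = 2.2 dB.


Pt = 104.3 W = 20.1828 dBW
EIRP = Pt_dBW + Gt - losses = 20.1828 + 39.1 - 2.2 = 57.0828 dBW

57.0828 dBW


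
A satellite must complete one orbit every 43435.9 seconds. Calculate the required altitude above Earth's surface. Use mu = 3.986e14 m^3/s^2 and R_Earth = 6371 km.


T = 43435.9 s
r = (mu*T^2/(4*pi^2))^(1/3) = (3.986e14 * 43435.9^2 / (4*pi^2))^(1/3)
r = 2.6706998e+07 m = 26706.9977 km
alt = r - R_E = 26706.9977 - 6371 = 20335.9977 km

20335.9977 km


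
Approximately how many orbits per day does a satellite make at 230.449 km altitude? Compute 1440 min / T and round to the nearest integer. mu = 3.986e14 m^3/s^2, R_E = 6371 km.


r = 6.601449e+06 m
T = 2*pi*sqrt(r^3/mu) = 5337.8963 s = 88.9649 min
revs/day = 1440 / 88.9649 = 16.1862
Rounded: 16 revolutions per day

16 revolutions per day


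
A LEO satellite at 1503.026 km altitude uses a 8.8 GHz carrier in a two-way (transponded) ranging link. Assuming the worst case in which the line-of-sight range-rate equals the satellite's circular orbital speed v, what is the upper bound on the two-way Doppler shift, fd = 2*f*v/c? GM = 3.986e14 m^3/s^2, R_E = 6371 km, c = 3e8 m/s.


r = 7.874026e+06 m
v = sqrt(mu/r) = 7114.9233 m/s (worst-case radial velocity)
f = 8.8 GHz = 8.8e+09 Hz
fd = 2*f*v/c = 2*8.8e+09*7114.9233/3.0e+08
fd = 417408.8358 Hz

417408.8358 Hz


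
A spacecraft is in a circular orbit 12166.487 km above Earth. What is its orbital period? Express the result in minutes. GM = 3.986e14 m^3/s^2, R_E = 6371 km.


r = 18537.4870 km = 1.8537487e+07 m
T = 2*pi*sqrt(r^3/mu) = 2*pi*sqrt(6.3701928e+21 / 3.986e14)
T = 25118.1419 s = 418.6357 min

418.6357 minutes


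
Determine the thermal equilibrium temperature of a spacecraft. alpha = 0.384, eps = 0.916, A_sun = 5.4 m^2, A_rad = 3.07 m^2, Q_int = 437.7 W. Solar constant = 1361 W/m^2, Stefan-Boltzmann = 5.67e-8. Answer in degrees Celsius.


Numerator = alpha*S*A_sun + Q_int = 0.384*1361*5.4 + 437.7 = 3259.8696 W
Denominator = eps*sigma*A_rad = 0.916*5.67e-8*3.07 = 1.594472e-07 W/K^4
T^4 = 2.0444821e+10 K^4
T = 378.1341 K = 104.9841 C

104.9841 degrees Celsius


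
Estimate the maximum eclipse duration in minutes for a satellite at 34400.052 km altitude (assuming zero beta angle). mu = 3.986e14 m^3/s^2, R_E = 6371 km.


r = 40771.0520 km
T = 1365.4879 min
Eclipse fraction = arcsin(R_E/r)/pi = arcsin(6371.0000/40771.0520)/pi
= arcsin(0.1562628)/pi = 0.04994469
Eclipse duration = 0.04994469 * 1365.4879 = 68.1989 min

68.1989 minutes


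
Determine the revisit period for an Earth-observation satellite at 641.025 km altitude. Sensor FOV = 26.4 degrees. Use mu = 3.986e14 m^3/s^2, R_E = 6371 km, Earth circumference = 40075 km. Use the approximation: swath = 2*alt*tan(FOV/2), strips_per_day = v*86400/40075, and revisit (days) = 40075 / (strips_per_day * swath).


swath = 2*641.025*tan(0.2303835) = 300.7021 km
v = sqrt(mu/r) = 7539.5759 m/s = 7.5396 km/s
strips/day = v*86400/40075 = 7.5396*86400/40075 = 16.2550
coverage/day = strips * swath = 16.2550 * 300.7021 = 4887.9146 km
revisit = 40075 / 4887.9146 = 8.1988 days

8.1988 days


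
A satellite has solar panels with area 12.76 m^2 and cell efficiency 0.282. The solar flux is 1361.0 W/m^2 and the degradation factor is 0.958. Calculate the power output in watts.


P = area * eta * S * degradation
P = 12.76 * 0.282 * 1361.0 * 0.958
P = 4691.6264 W

4691.6264 W


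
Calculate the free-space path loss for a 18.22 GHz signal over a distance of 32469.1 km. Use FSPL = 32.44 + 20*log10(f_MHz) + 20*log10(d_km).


f = 18.22 GHz = 18220.0000 MHz
d = 32469.1 km
FSPL = 32.44 + 20*log10(18220.0000) + 20*log10(32469.1)
FSPL = 32.44 + 85.2110 + 90.2294
FSPL = 207.8804 dB

207.8804 dB


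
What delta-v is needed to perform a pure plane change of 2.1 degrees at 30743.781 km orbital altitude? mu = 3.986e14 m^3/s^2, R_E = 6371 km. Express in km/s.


r = 37114.7810 km = 3.7114781e+07 m
V = sqrt(mu/r) = 3277.1415 m/s
di = 2.1 deg = 0.03665191 rad
dV = 2*V*sin(di/2) = 2*3277.1415*sin(0.01832596)
dV = 120.1068 m/s = 0.1201068 km/s

0.1201 km/s


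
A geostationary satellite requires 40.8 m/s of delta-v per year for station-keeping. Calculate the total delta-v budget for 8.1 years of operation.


dV = rate * years = 40.8 * 8.1
dV = 330.4800 m/s

330.4800 m/s


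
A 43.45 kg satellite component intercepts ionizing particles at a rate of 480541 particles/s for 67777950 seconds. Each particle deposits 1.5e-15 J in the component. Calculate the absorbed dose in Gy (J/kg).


Total energy deposited = rate * time * E_per
  = 480541 * 67777950 * 1.5e-15 = 0.04885513 J
Dose = E_total / mass = 0.04885513 / 43.45
Dose = 0.001124399 Gy

0.0011 Gy


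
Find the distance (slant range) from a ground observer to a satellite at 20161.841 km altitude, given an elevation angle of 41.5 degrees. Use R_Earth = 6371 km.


h = 20161.841 km, el = 41.5 deg
d = -R_E*sin(el) + sqrt((R_E*sin(el))^2 + 2*R_E*h + h^2)
d = -6371.0000*sin(0.7243116) + sqrt((6371.0000*0.66262)^2 + 2*6371.0000*20161.841 + 20161.841^2)
d = 21878.7066 km

21878.7066 km


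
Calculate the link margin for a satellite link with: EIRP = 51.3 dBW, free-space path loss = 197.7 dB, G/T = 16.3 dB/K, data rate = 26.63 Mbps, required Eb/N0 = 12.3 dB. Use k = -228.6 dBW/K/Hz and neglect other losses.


C/N0 = EIRP - FSPL + G/T - k = 51.3 - 197.7 + 16.3 - (-228.6)
C/N0 = 98.5000 dB-Hz
R_b = 26.63 Mbps = 2.663e+07 bps -> 10*log10(R_b) = 74.2537 dB-Hz
Eb/N0 = C/N0 - 10*log10(R_b) = 98.5000 - 74.2537 = 24.2463 dB
Margin = Eb/N0 - Eb/N0_req = 24.2463 - 12.3 = 11.9463 dB (link closes)

11.9463 dB


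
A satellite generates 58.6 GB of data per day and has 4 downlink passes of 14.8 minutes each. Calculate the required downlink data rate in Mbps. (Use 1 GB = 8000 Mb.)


total contact time = 4 * 14.8 * 60 = 3552.0000 s
data = 58.6 GB = 468800.0000 Mb
rate = 468800.0000 / 3552.0000 = 131.9820 Mbps

131.9820 Mbps


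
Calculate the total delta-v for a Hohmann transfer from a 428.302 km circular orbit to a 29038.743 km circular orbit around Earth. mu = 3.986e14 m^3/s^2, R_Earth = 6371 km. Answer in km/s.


r1 = 6799.3020 km = 6.799302e+06 m
r2 = 35409.7430 km = 3.5409743e+07 m
dv1 = sqrt(mu/r1)*(sqrt(2*r2/(r1+r2)) - 1) = 2261.0711 m/s
dv2 = sqrt(mu/r2)*(1 - sqrt(2*r1/(r1+r2))) = 1450.7424 m/s
total dv = |dv1| + |dv2| = 2261.0711 + 1450.7424 = 3711.8135 m/s = 3.7118 km/s

3.7118 km/s


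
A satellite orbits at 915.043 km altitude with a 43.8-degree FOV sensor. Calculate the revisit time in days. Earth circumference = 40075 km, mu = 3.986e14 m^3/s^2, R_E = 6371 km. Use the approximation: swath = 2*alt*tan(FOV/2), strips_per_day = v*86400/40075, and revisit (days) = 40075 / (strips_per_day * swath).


swath = 2*915.043*tan(0.3822271) = 735.6899 km
v = sqrt(mu/r) = 7396.4407 m/s = 7.3964 km/s
strips/day = v*86400/40075 = 7.3964*86400/40075 = 15.9464
coverage/day = strips * swath = 15.9464 * 735.6899 = 11731.6139 km
revisit = 40075 / 11731.6139 = 3.4160 days

3.4160 days


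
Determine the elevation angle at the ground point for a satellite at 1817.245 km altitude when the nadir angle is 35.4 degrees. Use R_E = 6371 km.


r = R_E + alt = 8188.2450 km
Law of sines in the satellite / Earth-center / ground-point triangle:
  sin(nadir)/R_E = sin(90 + el)/r  =>  cos(el) = (r/R_E)*sin(nadir)
cos(el) = (8188.2450 / 6371.0000) * sin(35.4 deg) = 0.7445136
el = arccos(0.7445136) = 41.8827 deg
(Earth-central angle = 90 - nadir - el = 12.7173 deg)

41.8827 degrees


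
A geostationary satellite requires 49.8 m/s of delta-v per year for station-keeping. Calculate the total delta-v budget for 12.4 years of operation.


dV = rate * years = 49.8 * 12.4
dV = 617.5200 m/s

617.5200 m/s


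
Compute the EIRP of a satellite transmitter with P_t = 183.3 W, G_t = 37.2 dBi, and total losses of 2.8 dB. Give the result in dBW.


Pt = 183.3 W = 22.6316 dBW
EIRP = Pt_dBW + Gt - losses = 22.6316 + 37.2 - 2.8 = 57.0316 dBW

57.0316 dBW


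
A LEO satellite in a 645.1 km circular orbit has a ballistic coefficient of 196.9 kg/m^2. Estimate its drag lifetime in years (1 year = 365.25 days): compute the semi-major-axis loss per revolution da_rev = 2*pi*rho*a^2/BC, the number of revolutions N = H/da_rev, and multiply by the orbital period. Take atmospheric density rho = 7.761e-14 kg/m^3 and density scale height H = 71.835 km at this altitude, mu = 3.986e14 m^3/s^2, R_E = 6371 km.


a = R_E + alt = 7016.1000 km = 7.0161e+06 m
da_rev = 2*pi*rho*a^2/BC = 2*pi*7.761e-14*(7.0161e+06)^2/196.9 = 0.121911136 m per revolution
N = H/da_rev = 71835.0000 m / 0.121911136 m = 589240.6768 revolutions
P = 2*pi*sqrt(a^3/mu) = 5848.6398 s
lifetime = N*P = 589240.6768 * 5848.6398 = 3.4462565e+09 s = 39887.2278 days
years = 39887.2278 / 365.25 = 109.2053 years

109.2053 years


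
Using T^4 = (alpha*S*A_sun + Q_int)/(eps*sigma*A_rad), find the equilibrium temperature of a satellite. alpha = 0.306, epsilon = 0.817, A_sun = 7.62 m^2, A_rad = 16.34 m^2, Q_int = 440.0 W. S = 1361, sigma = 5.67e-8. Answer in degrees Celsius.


Numerator = alpha*S*A_sun + Q_int = 0.306*1361*7.62 + 440.0 = 3613.4709 W
Denominator = eps*sigma*A_rad = 0.817*5.67e-8*16.34 = 7.5693253e-07 W/K^4
T^4 = 4.7738349e+09 K^4
T = 262.8554 K = -10.2946 C

-10.2946 degrees Celsius


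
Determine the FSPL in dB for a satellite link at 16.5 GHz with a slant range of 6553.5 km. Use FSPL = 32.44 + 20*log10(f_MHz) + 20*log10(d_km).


f = 16.5 GHz = 16500.0000 MHz
d = 6553.5 km
FSPL = 32.44 + 20*log10(16500.0000) + 20*log10(6553.5)
FSPL = 32.44 + 84.3497 + 76.3295
FSPL = 193.1191 dB

193.1191 dB


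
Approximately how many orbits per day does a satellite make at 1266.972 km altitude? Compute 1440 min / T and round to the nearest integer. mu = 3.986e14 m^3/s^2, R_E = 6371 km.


r = 7.637972e+06 m
T = 2*pi*sqrt(r^3/mu) = 6643.2151 s = 110.7203 min
revs/day = 1440 / 110.7203 = 13.0058
Rounded: 13 revolutions per day

13 revolutions per day


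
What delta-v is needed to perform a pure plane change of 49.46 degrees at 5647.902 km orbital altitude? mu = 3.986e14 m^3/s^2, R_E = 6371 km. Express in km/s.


r = 12018.9020 km = 1.2018902e+07 m
V = sqrt(mu/r) = 5758.8564 m/s
di = 49.46 deg = 0.8632398 rad
dV = 2*V*sin(di/2) = 2*5758.8564*sin(0.4316199)
dV = 4818.3512 m/s = 4.8184 km/s

4.8184 km/s


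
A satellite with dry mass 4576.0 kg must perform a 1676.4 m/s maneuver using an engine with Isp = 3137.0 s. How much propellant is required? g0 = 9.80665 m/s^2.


ve = Isp * g0 = 3137.0 * 9.80665 = 30763.461050 m/s
mass ratio = exp(dv/ve) = exp(1676.4/30763.461050) = 1.05600531
m_prop = m_dry * (mr - 1) = 4576.0 * (1.05600531 - 1)
m_prop = 256.2803 kg

256.2803 kg


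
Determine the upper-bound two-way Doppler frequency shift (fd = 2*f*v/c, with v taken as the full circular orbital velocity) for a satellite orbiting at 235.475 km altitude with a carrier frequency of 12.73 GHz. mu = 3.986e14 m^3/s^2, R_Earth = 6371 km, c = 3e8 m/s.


r = 6.606475e+06 m
v = sqrt(mu/r) = 7767.5445 m/s (worst-case radial velocity)
f = 12.73 GHz = 1.273e+10 Hz
fd = 2*f*v/c = 2*1.273e+10*7767.5445/3.0e+08
fd = 659205.6088 Hz

659205.6088 Hz


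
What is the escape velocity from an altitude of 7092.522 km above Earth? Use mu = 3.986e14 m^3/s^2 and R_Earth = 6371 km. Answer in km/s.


r = 6371.0 + 7092.522 = 13463.5220 km = 1.3463522e+07 m
v_esc = sqrt(2*mu/r) = sqrt(2*3.986e14 / 1.3463522e+07)
v_esc = 7694.9234 m/s = 7.6949 km/s

7.6949 km/s


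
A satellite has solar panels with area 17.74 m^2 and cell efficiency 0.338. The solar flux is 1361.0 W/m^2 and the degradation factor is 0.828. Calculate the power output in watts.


P = area * eta * S * degradation
P = 17.74 * 0.338 * 1361.0 * 0.828
P = 6757.0756 W

6757.0756 W


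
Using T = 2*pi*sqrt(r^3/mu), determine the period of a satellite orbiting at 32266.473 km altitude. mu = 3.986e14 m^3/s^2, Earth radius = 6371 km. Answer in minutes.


r = 38637.4730 km = 3.8637473e+07 m
T = 2*pi*sqrt(r^3/mu) = 2*pi*sqrt(5.7680118e+22 / 3.986e14)
T = 75583.0291 s = 1259.7172 min

1259.7172 minutes


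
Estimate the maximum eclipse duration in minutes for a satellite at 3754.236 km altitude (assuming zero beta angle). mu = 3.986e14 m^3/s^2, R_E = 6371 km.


r = 10125.2360 km
T = 168.9926 min
Eclipse fraction = arcsin(R_E/r)/pi = arcsin(6371.0000/10125.2360)/pi
= arcsin(0.6292199)/pi = 0.2166255
Eclipse duration = 0.2166255 * 168.9926 = 36.6081 min

36.6081 minutes


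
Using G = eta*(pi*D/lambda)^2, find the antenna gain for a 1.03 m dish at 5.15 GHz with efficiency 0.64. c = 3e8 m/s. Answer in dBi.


lambda = c/f = 3e8 / 5.15e+09 = 0.05825243 m
G = eta*(pi*D/lambda)^2 = 0.64*(pi*1.03/0.05825243)^2
G = 1974.8136 (linear)
G = 10*log10(1974.8136) = 32.9553 dBi

32.9553 dBi


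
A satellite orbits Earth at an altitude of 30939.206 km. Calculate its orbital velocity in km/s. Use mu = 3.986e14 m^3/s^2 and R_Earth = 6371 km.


r = R_E + alt = 6371.0 + 30939.206 = 37310.2060 km = 3.7310206e+07 m
v = sqrt(mu/r) = sqrt(3.986e14 / 3.7310206e+07) = 3268.5477 m/s = 3.2685 km/s

3.2685 km/s


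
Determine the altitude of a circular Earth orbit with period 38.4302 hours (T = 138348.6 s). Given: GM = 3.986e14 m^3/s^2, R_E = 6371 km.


T = 138348.6 s
r = (mu*T^2/(4*pi^2))^(1/3) = (3.986e14 * 138348.6^2 / (4*pi^2))^(1/3)
r = 5.7815244e+07 m = 57815.2443 km
alt = r - R_E = 57815.2443 - 6371 = 51444.2443 km

51444.2443 km


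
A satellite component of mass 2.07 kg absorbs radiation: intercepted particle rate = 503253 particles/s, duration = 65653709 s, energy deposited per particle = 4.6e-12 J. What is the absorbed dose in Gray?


Total energy deposited = rate * time * E_per
  = 503253 * 65653709 * 4.6e-12 = 151.9860 J
Dose = E_total / mass = 151.9860 / 2.07
Dose = 73.4232 Gy

73.4232 Gy


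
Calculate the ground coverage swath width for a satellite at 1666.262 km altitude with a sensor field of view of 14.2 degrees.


FOV = 14.2 deg = 0.2478368 rad
swath = 2 * alt * tan(FOV/2) = 2 * 1666.262 * tan(0.1239184)
swath = 2 * 1666.262 * 0.1245566
swath = 415.0878 km

415.0878 km


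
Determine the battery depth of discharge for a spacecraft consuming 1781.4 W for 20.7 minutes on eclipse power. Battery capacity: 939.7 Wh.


E_used = P * t / 60 = 1781.4 * 20.7 / 60 = 614.5830 Wh
DOD = E_used / E_total * 100 = 614.5830 / 939.7 * 100
DOD = 65.4020 %

65.4020 %


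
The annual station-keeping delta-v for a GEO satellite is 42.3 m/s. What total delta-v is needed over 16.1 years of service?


dV = rate * years = 42.3 * 16.1
dV = 681.0300 m/s

681.0300 m/s


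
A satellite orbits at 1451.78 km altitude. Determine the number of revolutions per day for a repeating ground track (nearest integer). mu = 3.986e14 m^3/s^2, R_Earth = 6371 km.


r = 7.82278e+06 m
T = 2*pi*sqrt(r^3/mu) = 6885.7761 s = 114.7629 min
revs/day = 1440 / 114.7629 = 12.5476
Rounded: 13 revolutions per day

13 revolutions per day


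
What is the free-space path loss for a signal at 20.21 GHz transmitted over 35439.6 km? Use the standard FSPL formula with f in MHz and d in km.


f = 20.21 GHz = 20210.0000 MHz
d = 35439.6 km
FSPL = 32.44 + 20*log10(20210.0000) + 20*log10(35439.6)
FSPL = 32.44 + 86.1113 + 90.9898
FSPL = 209.5411 dB

209.5411 dB


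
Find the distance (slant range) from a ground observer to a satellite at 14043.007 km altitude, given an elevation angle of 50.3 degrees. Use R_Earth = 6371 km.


h = 14043.007 km, el = 50.3 deg
d = -R_E*sin(el) + sqrt((R_E*sin(el))^2 + 2*R_E*h + h^2)
d = -6371.0000*sin(0.8779006) + sqrt((6371.0000*0.7693996)^2 + 2*6371.0000*14043.007 + 14043.007^2)
d = 15102.4080 km

15102.4080 km


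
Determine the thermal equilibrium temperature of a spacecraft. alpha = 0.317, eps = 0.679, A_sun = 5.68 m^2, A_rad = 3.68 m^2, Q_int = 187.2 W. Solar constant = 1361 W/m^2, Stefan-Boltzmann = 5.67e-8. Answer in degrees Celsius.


Numerator = alpha*S*A_sun + Q_int = 0.317*1361*5.68 + 187.2 = 2637.7622 W
Denominator = eps*sigma*A_rad = 0.679*5.67e-8*3.68 = 1.4167742e-07 W/K^4
T^4 = 1.8618084e+10 K^4
T = 369.3888 K = 96.2388 C

96.2388 degrees Celsius


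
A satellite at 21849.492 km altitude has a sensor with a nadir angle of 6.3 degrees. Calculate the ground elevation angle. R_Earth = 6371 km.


r = R_E + alt = 28220.4920 km
Law of sines in the satellite / Earth-center / ground-point triangle:
  sin(nadir)/R_E = sin(90 + el)/r  =>  cos(el) = (r/R_E)*sin(nadir)
cos(el) = (28220.4920 / 6371.0000) * sin(6.3 deg) = 0.4860707
el = arccos(0.4860707) = 60.9174 deg
(Earth-central angle = 90 - nadir - el = 22.7826 deg)

60.9174 degrees


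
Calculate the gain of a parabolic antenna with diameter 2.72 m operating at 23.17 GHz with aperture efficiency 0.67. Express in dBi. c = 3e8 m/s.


lambda = c/f = 3e8 / 2.317e+10 = 0.01294778 m
G = eta*(pi*D/lambda)^2 = 0.67*(pi*2.72/0.01294778)^2
G = 291824.6103 (linear)
G = 10*log10(291824.6103) = 54.6512 dBi

54.6512 dBi


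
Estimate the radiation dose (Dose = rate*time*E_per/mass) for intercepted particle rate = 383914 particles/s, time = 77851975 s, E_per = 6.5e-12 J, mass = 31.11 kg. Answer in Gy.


Total energy deposited = rate * time * E_per
  = 383914 * 77851975 * 6.5e-12 = 194.2750 J
Dose = E_total / mass = 194.2750 / 31.11
Dose = 6.2448 Gy

6.2448 Gy


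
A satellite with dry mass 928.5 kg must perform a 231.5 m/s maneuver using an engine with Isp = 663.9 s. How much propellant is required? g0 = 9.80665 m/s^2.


ve = Isp * g0 = 663.9 * 9.80665 = 6510.634935 m/s
mass ratio = exp(dv/ve) = exp(231.5/6510.634935) = 1.03619693
m_prop = m_dry * (mr - 1) = 928.5 * (1.03619693 - 1)
m_prop = 33.6088 kg

33.6088 kg


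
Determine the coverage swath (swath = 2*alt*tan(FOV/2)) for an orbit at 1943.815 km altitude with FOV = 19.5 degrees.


FOV = 19.5 deg = 0.3403392 rad
swath = 2 * alt * tan(FOV/2) = 2 * 1943.815 * tan(0.1701696)
swath = 2 * 1943.815 * 0.1718314
swath = 668.0170 km

668.0170 km


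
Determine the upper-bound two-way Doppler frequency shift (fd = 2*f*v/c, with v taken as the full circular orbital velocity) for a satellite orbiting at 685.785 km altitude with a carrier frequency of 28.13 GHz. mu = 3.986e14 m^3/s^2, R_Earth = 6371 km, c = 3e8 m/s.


r = 7.056785e+06 m
v = sqrt(mu/r) = 7515.6268 m/s (worst-case radial velocity)
f = 28.13 GHz = 2.813e+10 Hz
fd = 2*f*v/c = 2*2.813e+10*7515.6268/3.0e+08
fd = 1.4094305e+06 Hz

1.4094e+06 Hz


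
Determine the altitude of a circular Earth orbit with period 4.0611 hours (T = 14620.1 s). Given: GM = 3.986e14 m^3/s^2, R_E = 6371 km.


T = 14620.1 s
r = (mu*T^2/(4*pi^2))^(1/3) = (3.986e14 * 14620.1^2 / (4*pi^2))^(1/3)
r = 1.2922883e+07 m = 12922.8831 km
alt = r - R_E = 12922.8831 - 6371 = 6551.8831 km

6551.8831 km


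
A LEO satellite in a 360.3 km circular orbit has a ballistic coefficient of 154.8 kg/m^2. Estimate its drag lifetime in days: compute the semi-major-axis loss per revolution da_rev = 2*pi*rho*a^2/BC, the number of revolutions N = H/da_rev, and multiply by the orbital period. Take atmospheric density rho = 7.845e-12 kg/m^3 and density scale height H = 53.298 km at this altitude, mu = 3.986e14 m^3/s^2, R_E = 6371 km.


a = R_E + alt = 6731.3000 km = 6.7313e+06 m
da_rev = 2*pi*rho*a^2/BC = 2*pi*7.845e-12*(6.7313e+06)^2/154.8 = 14.427788 m per revolution
N = H/da_rev = 53298.0000 m / 14.427788 m = 3694.1214 revolutions
P = 2*pi*sqrt(a^3/mu) = 5496.1635 s
lifetime = N*P = 3694.1214 * 5496.1635 = 2.0303495e+07 s = 234.9942 days

234.9942 days


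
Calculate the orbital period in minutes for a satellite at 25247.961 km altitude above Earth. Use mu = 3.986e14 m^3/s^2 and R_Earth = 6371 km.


r = 31618.9610 km = 3.1618961e+07 m
T = 2*pi*sqrt(r^3/mu) = 2*pi*sqrt(3.1611331e+22 / 3.986e14)
T = 55954.1900 s = 932.5698 min

932.5698 minutes


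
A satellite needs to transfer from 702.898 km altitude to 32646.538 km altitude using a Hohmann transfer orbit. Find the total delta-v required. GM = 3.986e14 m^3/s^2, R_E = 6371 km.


r1 = 7073.8980 km = 7.073898e+06 m
r2 = 39017.5380 km = 3.9017538e+07 m
dv1 = sqrt(mu/r1)*(sqrt(2*r2/(r1+r2)) - 1) = 2260.7590 m/s
dv2 = sqrt(mu/r2)*(1 - sqrt(2*r1/(r1+r2))) = 1425.4209 m/s
total dv = |dv1| + |dv2| = 2260.7590 + 1425.4209 = 3686.1800 m/s = 3.6862 km/s

3.6862 km/s


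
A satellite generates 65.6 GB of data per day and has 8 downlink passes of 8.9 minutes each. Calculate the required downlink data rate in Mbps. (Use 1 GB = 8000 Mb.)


total contact time = 8 * 8.9 * 60 = 4272.0000 s
data = 65.6 GB = 524800.0000 Mb
rate = 524800.0000 / 4272.0000 = 122.8464 Mbps

122.8464 Mbps


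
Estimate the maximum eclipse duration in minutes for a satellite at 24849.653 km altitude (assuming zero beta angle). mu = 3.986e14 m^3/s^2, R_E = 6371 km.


r = 31220.6530 km
T = 915.0039 min
Eclipse fraction = arcsin(R_E/r)/pi = arcsin(6371.0000/31220.6530)/pi
= arcsin(0.2040636)/pi = 0.06541495
Eclipse duration = 0.06541495 * 915.0039 = 59.8549 min

59.8549 minutes


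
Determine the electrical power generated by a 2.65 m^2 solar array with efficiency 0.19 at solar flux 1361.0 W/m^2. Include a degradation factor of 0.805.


P = area * eta * S * degradation
P = 2.65 * 0.19 * 1361.0 * 0.805
P = 551.6371 W

551.6371 W


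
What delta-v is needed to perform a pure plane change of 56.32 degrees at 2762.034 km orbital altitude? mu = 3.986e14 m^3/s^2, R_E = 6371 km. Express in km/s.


r = 9133.0340 km = 9.133034e+06 m
V = sqrt(mu/r) = 6606.3429 m/s
di = 56.32 deg = 0.9829694 rad
dV = 2*V*sin(di/2) = 2*6606.3429*sin(0.4914847)
dV = 6235.5339 m/s = 6.2355 km/s

6.2355 km/s


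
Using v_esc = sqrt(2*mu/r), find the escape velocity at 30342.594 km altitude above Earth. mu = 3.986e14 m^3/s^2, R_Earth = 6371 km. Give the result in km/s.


r = 6371.0 + 30342.594 = 36713.5940 km = 3.6713594e+07 m
v_esc = sqrt(2*mu/r) = sqrt(2*3.986e14 / 3.6713594e+07)
v_esc = 4659.8313 m/s = 4.6598 km/s

4.6598 km/s


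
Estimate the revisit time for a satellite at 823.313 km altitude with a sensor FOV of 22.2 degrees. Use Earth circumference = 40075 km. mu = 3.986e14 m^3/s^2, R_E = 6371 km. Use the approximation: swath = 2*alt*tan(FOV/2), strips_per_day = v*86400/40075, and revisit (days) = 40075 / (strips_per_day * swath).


swath = 2*823.313*tan(0.1937315) = 323.0552 km
v = sqrt(mu/r) = 7443.4450 m/s = 7.4434 km/s
strips/day = v*86400/40075 = 7.4434*86400/40075 = 16.0478
coverage/day = strips * swath = 16.0478 * 323.0552 = 5184.3093 km
revisit = 40075 / 5184.3093 = 7.7301 days

7.7301 days


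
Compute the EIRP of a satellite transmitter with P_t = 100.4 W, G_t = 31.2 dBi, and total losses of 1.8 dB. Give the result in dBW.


Pt = 100.4 W = 20.0173 dBW
EIRP = Pt_dBW + Gt - losses = 20.0173 + 31.2 - 1.8 = 49.4173 dBW

49.4173 dBW


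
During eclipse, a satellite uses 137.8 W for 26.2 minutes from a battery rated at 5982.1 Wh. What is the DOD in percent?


E_used = P * t / 60 = 137.8 * 26.2 / 60 = 60.1727 Wh
DOD = E_used / E_total * 100 = 60.1727 / 5982.1 * 100
DOD = 1.0059 %

1.0059 %


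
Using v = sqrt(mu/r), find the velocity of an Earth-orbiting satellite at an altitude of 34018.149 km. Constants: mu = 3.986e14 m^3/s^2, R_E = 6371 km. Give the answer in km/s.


r = R_E + alt = 6371.0 + 34018.149 = 40389.1490 km = 4.0389149e+07 m
v = sqrt(mu/r) = sqrt(3.986e14 / 4.0389149e+07) = 3141.4944 m/s = 3.1415 km/s

3.1415 km/s


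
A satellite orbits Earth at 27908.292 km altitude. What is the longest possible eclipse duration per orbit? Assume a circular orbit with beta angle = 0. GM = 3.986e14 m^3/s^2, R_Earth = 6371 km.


r = 34279.2920 km
T = 1052.7075 min
Eclipse fraction = arcsin(R_E/r)/pi = arcsin(6371.0000/34279.2920)/pi
= arcsin(0.1858556)/pi = 0.05950568
Eclipse duration = 0.05950568 * 1052.7075 = 62.6421 min

62.6421 minutes


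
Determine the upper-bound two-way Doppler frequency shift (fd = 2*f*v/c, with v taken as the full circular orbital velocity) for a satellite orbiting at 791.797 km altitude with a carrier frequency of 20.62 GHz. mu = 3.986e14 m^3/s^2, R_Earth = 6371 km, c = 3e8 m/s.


r = 7.162797e+06 m
v = sqrt(mu/r) = 7459.8024 m/s (worst-case radial velocity)
f = 20.62 GHz = 2.062e+10 Hz
fd = 2*f*v/c = 2*2.062e+10*7459.8024/3.0e+08
fd = 1.0254742e+06 Hz

1.0255e+06 Hz


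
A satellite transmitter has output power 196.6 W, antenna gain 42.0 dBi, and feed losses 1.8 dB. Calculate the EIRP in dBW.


Pt = 196.6 W = 22.9358 dBW
EIRP = Pt_dBW + Gt - losses = 22.9358 + 42.0 - 1.8 = 63.1358 dBW

63.1358 dBW


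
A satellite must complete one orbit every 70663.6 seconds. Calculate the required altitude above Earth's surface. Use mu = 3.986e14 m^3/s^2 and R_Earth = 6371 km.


T = 70663.6 s
r = (mu*T^2/(4*pi^2))^(1/3) = (3.986e14 * 70663.6^2 / (4*pi^2))^(1/3)
r = 3.6942223e+07 m = 36942.2230 km
alt = r - R_E = 36942.2230 - 6371 = 30571.2230 km

30571.2230 km


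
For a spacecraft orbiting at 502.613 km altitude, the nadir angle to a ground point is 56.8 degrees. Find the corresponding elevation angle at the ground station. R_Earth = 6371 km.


r = R_E + alt = 6873.6130 km
Law of sines in the satellite / Earth-center / ground-point triangle:
  sin(nadir)/R_E = sin(90 + el)/r  =>  cos(el) = (r/R_E)*sin(nadir)
cos(el) = (6873.6130 / 6371.0000) * sin(56.8 deg) = 0.9027773
el = arccos(0.9027773) = 25.4744 deg
(Earth-central angle = 90 - nadir - el = 7.7256 deg)

25.4744 degrees


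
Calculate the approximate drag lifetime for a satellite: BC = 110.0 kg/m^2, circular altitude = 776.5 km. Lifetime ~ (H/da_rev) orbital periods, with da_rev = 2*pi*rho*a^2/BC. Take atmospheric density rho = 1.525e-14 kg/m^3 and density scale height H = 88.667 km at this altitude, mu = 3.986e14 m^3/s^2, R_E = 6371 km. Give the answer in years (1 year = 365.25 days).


a = R_E + alt = 7147.5000 km = 7.1475e+06 m
da_rev = 2*pi*rho*a^2/BC = 2*pi*1.525e-14*(7.1475e+06)^2/110.0 = 0.0445005476 m per revolution
N = H/da_rev = 88667.0000 m / 0.0445005476 m = 1.9924923e+06 revolutions
P = 2*pi*sqrt(a^3/mu) = 6013.7098 s
lifetime = N*P = 1.9924923e+06 * 6013.7098 = 1.1982271e+10 s = 138683.6887 days
years = 138683.6887 / 365.25 = 379.6952 years

379.6952 years


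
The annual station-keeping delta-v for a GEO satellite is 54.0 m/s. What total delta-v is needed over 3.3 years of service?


dV = rate * years = 54.0 * 3.3
dV = 178.2000 m/s

178.2000 m/s


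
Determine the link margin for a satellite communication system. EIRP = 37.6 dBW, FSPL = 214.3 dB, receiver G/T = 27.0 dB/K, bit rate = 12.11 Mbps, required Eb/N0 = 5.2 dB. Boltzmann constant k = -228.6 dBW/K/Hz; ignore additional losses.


C/N0 = EIRP - FSPL + G/T - k = 37.6 - 214.3 + 27.0 - (-228.6)
C/N0 = 78.9000 dB-Hz
R_b = 12.11 Mbps = 1.211e+07 bps -> 10*log10(R_b) = 70.8314 dB-Hz
Eb/N0 = C/N0 - 10*log10(R_b) = 78.9000 - 70.8314 = 8.0686 dB
Margin = Eb/N0 - Eb/N0_req = 8.0686 - 5.2 = 2.8686 dB (link closes)

2.8686 dB


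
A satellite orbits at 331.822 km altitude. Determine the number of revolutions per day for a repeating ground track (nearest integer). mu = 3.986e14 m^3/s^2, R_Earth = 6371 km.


r = 6.702822e+06 m
T = 2*pi*sqrt(r^3/mu) = 5461.3216 s = 91.0220 min
revs/day = 1440 / 91.0220 = 15.8203
Rounded: 16 revolutions per day

16 revolutions per day


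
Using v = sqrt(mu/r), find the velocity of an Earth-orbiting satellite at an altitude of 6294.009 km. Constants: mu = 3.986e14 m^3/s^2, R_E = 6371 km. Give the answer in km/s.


r = R_E + alt = 6371.0 + 6294.009 = 12665.0090 km = 1.2665009e+07 m
v = sqrt(mu/r) = sqrt(3.986e14 / 1.2665009e+07) = 5610.0392 m/s = 5.6100 km/s

5.6100 km/s


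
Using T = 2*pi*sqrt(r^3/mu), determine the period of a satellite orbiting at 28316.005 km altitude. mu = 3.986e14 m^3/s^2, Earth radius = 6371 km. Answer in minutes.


r = 34687.0050 km = 3.4687005e+07 m
T = 2*pi*sqrt(r^3/mu) = 2*pi*sqrt(4.1734999e+22 / 3.986e14)
T = 64292.6646 s = 1071.5444 min

1071.5444 minutes


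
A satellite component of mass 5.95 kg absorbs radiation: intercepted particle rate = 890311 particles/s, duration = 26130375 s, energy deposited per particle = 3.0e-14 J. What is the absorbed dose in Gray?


Total energy deposited = rate * time * E_per
  = 890311 * 26130375 * 3.0e-14 = 0.6979248 J
Dose = E_total / mass = 0.6979248 / 5.95
Dose = 0.1172983 Gy

0.1173 Gy


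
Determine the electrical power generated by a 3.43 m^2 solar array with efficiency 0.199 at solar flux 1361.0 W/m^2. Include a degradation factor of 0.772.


P = area * eta * S * degradation
P = 3.43 * 0.199 * 1361.0 * 0.772
P = 717.1708 W

717.1708 W


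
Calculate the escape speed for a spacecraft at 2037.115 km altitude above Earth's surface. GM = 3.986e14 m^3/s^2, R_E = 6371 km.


r = 6371.0 + 2037.115 = 8408.1150 km = 8.408115e+06 m
v_esc = sqrt(2*mu/r) = sqrt(2*3.986e14 / 8.408115e+06)
v_esc = 9737.2052 m/s = 9.7372 km/s

9.7372 km/s


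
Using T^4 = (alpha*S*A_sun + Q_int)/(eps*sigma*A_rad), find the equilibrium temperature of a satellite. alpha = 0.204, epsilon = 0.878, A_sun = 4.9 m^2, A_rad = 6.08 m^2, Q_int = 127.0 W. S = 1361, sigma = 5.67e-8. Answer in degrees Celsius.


Numerator = alpha*S*A_sun + Q_int = 0.204*1361*4.9 + 127.0 = 1487.4556 W
Denominator = eps*sigma*A_rad = 0.878*5.67e-8*6.08 = 3.0267821e-07 W/K^4
T^4 = 4.9143135e+09 K^4
T = 264.7681 K = -8.3819 C

-8.3819 degrees Celsius


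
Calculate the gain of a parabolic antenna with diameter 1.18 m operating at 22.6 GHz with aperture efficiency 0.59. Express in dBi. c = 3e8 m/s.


lambda = c/f = 3e8 / 2.26e+10 = 0.01327434 m
G = eta*(pi*D/lambda)^2 = 0.59*(pi*1.18/0.01327434)^2
G = 46014.0161 (linear)
G = 10*log10(46014.0161) = 46.6289 dBi

46.6289 dBi


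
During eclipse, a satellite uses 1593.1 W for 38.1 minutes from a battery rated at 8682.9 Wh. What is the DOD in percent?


E_used = P * t / 60 = 1593.1 * 38.1 / 60 = 1011.6185 Wh
DOD = E_used / E_total * 100 = 1011.6185 / 8682.9 * 100
DOD = 11.6507 %

11.6507 %


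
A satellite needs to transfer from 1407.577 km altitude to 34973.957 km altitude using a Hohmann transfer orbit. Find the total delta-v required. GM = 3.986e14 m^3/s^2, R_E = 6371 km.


r1 = 7778.5770 km = 7.778577e+06 m
r2 = 41344.9570 km = 4.1344957e+07 m
dv1 = sqrt(mu/r1)*(sqrt(2*r2/(r1+r2)) - 1) = 2129.0829 m/s
dv2 = sqrt(mu/r2)*(1 - sqrt(2*r1/(r1+r2))) = 1357.6288 m/s
total dv = |dv1| + |dv2| = 2129.0829 + 1357.6288 = 3486.7118 m/s = 3.4867 km/s

3.4867 km/s


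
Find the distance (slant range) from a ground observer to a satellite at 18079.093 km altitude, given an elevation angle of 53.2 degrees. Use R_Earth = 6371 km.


h = 18079.093 km, el = 53.2 deg
d = -R_E*sin(el) + sqrt((R_E*sin(el))^2 + 2*R_E*h + h^2)
d = -6371.0000*sin(0.9285152) + sqrt((6371.0000*0.8007314)^2 + 2*6371.0000*18079.093 + 18079.093^2)
d = 19048.9503 km

19048.9503 km


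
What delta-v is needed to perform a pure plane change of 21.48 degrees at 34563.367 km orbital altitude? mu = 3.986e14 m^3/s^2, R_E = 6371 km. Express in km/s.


r = 40934.3670 km = 4.0934367e+07 m
V = sqrt(mu/r) = 3120.5030 m/s
di = 21.48 deg = 0.3748967 rad
dV = 2*V*sin(di/2) = 2*3120.5030*sin(0.1874484)
dV = 1163.0275 m/s = 1.1630 km/s

1.1630 km/s
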